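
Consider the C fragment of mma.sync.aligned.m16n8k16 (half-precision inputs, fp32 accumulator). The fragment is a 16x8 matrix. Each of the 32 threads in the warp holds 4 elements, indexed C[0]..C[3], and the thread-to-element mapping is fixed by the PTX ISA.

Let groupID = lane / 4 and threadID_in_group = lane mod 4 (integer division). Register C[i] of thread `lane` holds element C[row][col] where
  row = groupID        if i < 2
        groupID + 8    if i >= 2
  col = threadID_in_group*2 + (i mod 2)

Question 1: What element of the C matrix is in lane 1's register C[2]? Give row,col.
lane 1=>1/4=0, 1 mod 4=1
i=2  r:0+8=>8  c:2·1+0=>2

8,2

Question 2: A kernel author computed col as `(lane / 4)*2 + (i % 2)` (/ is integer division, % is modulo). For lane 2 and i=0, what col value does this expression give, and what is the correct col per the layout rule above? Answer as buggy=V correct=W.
`(lane / 4)*2 + (i % 2)`[2,0]=>0
lane 2: grp=0 (2/4), tig=2 (2%4)
i=0: r=0+0=0, c=2*2+0=4
col: 0 vs 4

buggy=0 correct=4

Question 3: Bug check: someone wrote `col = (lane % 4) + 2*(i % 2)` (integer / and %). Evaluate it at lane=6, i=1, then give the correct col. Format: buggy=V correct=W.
`(lane % 4) + 2*(i % 2)`[6,1]->4
6: g=1,t=2
[1] (1+0,2*2+1) = (1,5)
col: 4 vs 5

buggy=4 correct=5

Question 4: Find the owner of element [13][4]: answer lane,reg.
22,2

r: 13->gid=5,r8=1  c: 4->tid=2,i&1=0
L=5*4+2=22  i=1*2+0=2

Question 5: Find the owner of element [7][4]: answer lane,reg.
30,0

r=7->g=7,rb=0  c=4->t=2,b0=0
L=7*4+2=30  i=0*2+0=0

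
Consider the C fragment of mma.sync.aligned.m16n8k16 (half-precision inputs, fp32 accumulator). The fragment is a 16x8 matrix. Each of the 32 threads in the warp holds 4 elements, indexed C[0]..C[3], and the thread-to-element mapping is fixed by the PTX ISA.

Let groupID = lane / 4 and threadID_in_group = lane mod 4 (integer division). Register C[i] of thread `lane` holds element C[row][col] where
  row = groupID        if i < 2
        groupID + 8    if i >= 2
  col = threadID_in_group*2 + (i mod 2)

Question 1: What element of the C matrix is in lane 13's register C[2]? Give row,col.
lane 13: G=3 (13/4), T=1 (13%4)
i=2: r=3+8=11, c=1*2+0=2

11,2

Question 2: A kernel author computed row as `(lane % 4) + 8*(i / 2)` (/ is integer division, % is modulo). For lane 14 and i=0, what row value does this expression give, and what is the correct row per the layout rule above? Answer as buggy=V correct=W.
buggy=2 correct=3

`(lane % 4) + 8*(i / 2)`[14,0]→2
lane 14→14/4=3, 14 mod 4=2
i=0  r:3+0→3  c:2·2+0→4
row: 2 vs 3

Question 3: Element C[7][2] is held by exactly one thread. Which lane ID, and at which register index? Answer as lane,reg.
r:7=>grp=7,rB=0  c:2=>tig=1,lo=0
L=7*4+1=29  i=0*2+0=0

29,0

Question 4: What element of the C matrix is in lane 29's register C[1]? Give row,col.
7,3

lane 29: g=7 (29/4), t=1 (29%4)
i=1: r=7+0=7, c=1*2+1=3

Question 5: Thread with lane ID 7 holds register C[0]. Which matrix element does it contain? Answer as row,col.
1,6

L=7->gid=7>>2=1, tid=7&3=3
[0]->row 1+0=1  col 3·2+0=6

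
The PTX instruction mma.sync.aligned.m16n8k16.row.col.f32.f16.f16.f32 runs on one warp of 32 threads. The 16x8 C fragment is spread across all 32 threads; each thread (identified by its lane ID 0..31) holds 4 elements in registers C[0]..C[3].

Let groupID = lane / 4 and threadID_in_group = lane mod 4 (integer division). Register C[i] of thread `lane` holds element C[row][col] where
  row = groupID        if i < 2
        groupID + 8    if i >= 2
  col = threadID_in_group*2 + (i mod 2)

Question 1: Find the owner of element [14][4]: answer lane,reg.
r: 14->gid=6,r8=1  c: 4->tid=2,i&1=0
L=6*4+2=26  i=1*2+0=2

26,2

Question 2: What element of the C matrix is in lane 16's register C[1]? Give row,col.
4,1

lane 16⇒16/4=4, 16 mod 4=0
i=1  r:4+0⇒4  c:2·0+1⇒1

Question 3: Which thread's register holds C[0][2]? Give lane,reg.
1,0

r:0=>grp=0,rB=0  c:2=>tig=1,lo=0
L=0*4+1=1  i=0*2+0=0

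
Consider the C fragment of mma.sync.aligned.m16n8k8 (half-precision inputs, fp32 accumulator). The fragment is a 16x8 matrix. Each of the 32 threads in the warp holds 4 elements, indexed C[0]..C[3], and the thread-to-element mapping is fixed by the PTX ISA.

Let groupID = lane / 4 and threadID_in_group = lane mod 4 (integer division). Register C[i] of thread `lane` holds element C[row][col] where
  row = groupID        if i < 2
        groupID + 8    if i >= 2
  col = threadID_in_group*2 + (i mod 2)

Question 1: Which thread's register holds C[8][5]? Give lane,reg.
r=8->g=0,rb=1  c=5->t=2,b0=1
L=0*4+2=2  i=1*2+1=3

2,3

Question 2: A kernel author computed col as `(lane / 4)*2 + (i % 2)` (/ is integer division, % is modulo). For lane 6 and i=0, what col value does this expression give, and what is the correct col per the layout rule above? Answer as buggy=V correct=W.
`(lane / 4)*2 + (i % 2)`[6,0]=>2
6: grp=1,tig=2
[0] (1+0,2*2+0) = (1,4)
col: 2 vs 4

buggy=2 correct=4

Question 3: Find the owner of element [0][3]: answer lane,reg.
r=0->g=0,rb=0  c=3->t=1,b0=1
L=0*4+1=1  i=0*2+1=1

1,1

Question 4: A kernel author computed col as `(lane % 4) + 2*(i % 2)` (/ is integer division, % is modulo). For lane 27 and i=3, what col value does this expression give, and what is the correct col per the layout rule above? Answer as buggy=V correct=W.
`(lane % 4) + 2*(i % 2)`[27,3]→5
lane 27→27/4=6, 27 mod 4=3
i=3  r:6+8→14  c:2·3+1→7
col: 5 vs 7

buggy=5 correct=7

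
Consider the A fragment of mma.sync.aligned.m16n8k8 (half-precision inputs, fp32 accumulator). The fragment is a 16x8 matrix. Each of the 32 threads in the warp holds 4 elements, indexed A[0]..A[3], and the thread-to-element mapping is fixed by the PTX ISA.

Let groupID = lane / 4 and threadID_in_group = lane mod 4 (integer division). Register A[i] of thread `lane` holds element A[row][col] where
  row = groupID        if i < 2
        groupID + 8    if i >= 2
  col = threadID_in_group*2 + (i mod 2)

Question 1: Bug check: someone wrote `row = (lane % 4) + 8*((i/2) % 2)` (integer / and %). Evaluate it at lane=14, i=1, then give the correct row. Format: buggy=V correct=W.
buggy=2 correct=3

`(lane % 4) + 8*((i/2) % 2)`[14,1]->2
L=14->g=14>>2=3, t=14&3=2
[1]->row 3+0=3  col 2·2+1=5
row: 2 vs 3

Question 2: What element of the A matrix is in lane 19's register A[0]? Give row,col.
19: grp=4,tig=3
[0] (4+0,3*2+0) = (4,6)

4,6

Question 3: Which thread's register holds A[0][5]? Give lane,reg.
r:0=>grp=0,rB=0  c:5=>tig=2,lo=1
L=0*4+2=2  i=0*2+1=1

2,1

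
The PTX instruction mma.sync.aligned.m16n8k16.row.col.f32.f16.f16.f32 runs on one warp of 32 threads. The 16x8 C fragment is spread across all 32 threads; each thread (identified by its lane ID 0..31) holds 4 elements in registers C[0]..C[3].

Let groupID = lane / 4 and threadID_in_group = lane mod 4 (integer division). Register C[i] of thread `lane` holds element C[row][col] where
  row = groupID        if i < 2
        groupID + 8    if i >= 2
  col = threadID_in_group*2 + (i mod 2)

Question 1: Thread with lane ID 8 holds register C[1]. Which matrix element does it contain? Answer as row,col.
L=8=>grp=8>>2=2, tig=8&3=0
[1]=>row 2+0=2  col 0·2+1=1

2,1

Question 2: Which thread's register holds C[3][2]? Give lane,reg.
13,0

r=3->g=3,rb=0  c=2->t=1,b0=0
L=3*4+1=13  i=0*2+0=0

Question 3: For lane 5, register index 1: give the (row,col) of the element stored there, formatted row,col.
1,3

L=5⇒gr=5>>2=1, th=5&3=1
[1]⇒row 1+0=1  col 1·2+1=3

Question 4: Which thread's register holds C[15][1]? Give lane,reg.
28,3

r: 15->gid=7,r8=1  c: 1->tid=0,i&1=1
L=7*4+0=28  i=1*2+1=3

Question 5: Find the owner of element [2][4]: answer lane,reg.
r=2->g=2,rb=0  c=4->t=2,b0=0
L=2*4+2=10  i=0*2+0=0

10,0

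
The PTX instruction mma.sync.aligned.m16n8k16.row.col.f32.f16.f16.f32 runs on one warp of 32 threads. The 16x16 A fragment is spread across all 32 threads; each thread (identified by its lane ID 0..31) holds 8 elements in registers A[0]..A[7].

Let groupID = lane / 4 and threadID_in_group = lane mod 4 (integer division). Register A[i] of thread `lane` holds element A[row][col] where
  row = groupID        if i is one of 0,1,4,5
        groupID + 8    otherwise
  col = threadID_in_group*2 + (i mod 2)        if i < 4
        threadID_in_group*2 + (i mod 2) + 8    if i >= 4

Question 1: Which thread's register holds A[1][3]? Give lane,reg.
r: 1->gid=1,r8=0  c: 3->c8=0,tid=1,i&1=1
L=1*4+1=5  i=0*4+0*2+1=1

5,1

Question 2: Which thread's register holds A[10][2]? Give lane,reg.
r=10⇒gr=2,Rb=1  c=2⇒Cb=0,th=1,odd=0
L=2*4+1=9  i=0*4+1*2+0=2

9,2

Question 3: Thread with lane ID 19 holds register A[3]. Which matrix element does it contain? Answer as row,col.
12,7

lane 19=>19/4=4, 19 mod 4=3
i=3  r:4+8=>12  c:2·3+1+0=>7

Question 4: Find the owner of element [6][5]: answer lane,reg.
26,1

r=6->g=6,rb=0  c=5->cb=0,t=2,b0=1
L=6*4+2=26  i=0*4+0*2+1=1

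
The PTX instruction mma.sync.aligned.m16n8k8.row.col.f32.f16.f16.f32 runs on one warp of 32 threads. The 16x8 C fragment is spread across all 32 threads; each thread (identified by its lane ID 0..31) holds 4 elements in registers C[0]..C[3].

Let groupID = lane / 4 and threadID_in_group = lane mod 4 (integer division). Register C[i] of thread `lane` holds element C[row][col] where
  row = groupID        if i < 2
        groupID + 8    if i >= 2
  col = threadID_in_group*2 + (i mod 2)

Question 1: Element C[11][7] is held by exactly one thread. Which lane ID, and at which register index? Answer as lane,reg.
15,3

r=11→G=3,rhi=1  c=7→T=3,p=1
L=3*4+3=15  i=1*2+1=3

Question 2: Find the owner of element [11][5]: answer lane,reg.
r=11->g=3,rb=1  c=5->t=2,b0=1
L=3*4+2=14  i=1*2+1=3

14,3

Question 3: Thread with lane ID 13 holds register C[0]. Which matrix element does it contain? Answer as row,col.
3,2

lane 13: gr=3 (13/4), th=1 (13%4)
i=0: r=3+0=3, c=1*2+0=2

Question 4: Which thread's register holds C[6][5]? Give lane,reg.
26,1

r:6=>grp=6,rB=0  c:5=>tig=2,lo=1
L=6*4+2=26  i=0*2+1=1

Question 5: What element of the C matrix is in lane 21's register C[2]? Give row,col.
13,2

21: g=5,t=1
[2] (5+8,1*2+0) = (13,2)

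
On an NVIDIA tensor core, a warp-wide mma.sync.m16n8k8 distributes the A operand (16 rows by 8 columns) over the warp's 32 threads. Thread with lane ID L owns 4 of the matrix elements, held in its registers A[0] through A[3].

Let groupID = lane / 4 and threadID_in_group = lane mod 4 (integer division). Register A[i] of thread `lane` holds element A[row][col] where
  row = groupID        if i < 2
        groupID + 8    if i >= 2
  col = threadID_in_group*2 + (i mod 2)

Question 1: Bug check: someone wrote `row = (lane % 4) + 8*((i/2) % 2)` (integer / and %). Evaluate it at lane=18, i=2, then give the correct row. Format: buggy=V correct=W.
`(lane % 4) + 8*((i/2) % 2)`[18,2]⇒10
L=18⇒gr=18>>2=4, th=18&3=2
[2]⇒row 4+8=12  col 2·2+0=4
row: 10 vs 12

buggy=10 correct=12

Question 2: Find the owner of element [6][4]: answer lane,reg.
26,0

r=6⇒gr=6,Rb=0  c=4⇒th=2,odd=0
L=6*4+2=26  i=0*2+0=0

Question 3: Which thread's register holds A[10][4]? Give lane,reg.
r: 10->gid=2,r8=1  c: 4->tid=2,i&1=0
L=2*4+2=10  i=1*2+0=2

10,2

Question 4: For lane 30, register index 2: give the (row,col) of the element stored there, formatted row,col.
lane 30: gr=7 (30/4), th=2 (30%4)
i=2: r=7+8=15, c=2*2+0=4

15,4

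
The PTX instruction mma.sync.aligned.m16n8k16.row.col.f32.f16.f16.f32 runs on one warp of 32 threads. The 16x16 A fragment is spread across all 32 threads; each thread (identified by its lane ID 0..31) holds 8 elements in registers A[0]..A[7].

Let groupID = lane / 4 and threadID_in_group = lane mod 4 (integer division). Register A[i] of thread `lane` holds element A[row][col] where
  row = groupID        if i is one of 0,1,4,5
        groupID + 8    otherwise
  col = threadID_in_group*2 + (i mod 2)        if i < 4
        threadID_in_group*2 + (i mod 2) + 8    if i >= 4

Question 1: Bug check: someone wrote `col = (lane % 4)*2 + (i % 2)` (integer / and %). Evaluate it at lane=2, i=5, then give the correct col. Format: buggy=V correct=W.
buggy=5 correct=13

`(lane % 4)*2 + (i % 2)`[2,5]=>5
lane 2=>2/4=0, 2 mod 4=2
i=5  r:0+0=>0  c:2·2+1+8=>13
col: 5 vs 13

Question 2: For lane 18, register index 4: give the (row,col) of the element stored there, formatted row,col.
4,12

18: G=4,T=2
[4] (4+0,2*2+0+8) = (4,12)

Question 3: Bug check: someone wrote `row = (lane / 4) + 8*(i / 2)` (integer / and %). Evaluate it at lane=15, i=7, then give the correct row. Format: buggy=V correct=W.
`(lane / 4) + 8*(i / 2)`[15,7]->27
L=15->gid=15>>2=3, tid=15&3=3
[7]->row 3+8=11  col 3·2+1+8=15
row: 27 vs 11

buggy=27 correct=11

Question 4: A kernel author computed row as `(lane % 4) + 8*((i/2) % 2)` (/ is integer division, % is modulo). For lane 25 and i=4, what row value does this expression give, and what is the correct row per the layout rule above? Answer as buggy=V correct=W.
buggy=1 correct=6

`(lane % 4) + 8*((i/2) % 2)`[25,4]⇒1
25: gr=6,th=1
[4] (6+0,1*2+0+8) = (6,10)
row: 1 vs 6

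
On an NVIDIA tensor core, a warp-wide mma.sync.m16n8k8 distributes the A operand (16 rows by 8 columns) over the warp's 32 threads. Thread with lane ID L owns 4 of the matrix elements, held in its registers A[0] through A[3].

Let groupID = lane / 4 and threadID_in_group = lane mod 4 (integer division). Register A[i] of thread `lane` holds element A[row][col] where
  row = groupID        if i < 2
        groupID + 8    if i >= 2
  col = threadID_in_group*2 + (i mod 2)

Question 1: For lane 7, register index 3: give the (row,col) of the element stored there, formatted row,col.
9,7

lane 7->7/4=1, 7 mod 4=3
i=3  r:1+8->9  c:2·3+1->7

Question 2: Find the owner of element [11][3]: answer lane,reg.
r=11⇒gr=3,Rb=1  c=3⇒th=1,odd=1
L=3*4+1=13  i=1*2+1=3

13,3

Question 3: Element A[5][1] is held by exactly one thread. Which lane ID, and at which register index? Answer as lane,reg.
20,1

r=5→G=5,rhi=0  c=1→T=0,p=1
L=5*4+0=20  i=0*2+1=1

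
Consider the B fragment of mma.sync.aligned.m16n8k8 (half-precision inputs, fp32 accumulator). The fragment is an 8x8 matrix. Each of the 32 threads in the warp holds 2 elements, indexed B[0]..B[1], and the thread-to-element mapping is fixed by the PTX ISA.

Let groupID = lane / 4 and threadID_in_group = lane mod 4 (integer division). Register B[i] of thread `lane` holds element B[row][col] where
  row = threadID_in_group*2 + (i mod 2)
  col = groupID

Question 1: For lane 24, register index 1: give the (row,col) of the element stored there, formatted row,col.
24: g=6,t=0
[1] (0*2+1,6) = (1,6)

1,6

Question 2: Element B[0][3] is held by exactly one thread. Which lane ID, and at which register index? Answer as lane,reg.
c=3→G=3  r=0→T=0,p=0
L=3*4+0=12  i=0=0

12,0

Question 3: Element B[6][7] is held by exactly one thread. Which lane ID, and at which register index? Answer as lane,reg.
31,0

c: 7->gid=7  r: 6->tid=3,i&1=0
L=7*4+3=31  i=0=0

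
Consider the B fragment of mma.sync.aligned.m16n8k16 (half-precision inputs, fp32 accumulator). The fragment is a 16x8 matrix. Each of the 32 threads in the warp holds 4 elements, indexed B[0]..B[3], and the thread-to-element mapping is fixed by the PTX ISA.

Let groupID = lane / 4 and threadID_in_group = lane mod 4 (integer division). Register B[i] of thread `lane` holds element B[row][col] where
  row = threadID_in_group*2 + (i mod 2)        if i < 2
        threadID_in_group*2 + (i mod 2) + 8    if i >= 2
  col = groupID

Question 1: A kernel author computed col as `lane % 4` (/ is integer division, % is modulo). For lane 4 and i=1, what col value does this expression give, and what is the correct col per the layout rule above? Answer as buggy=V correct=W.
`lane % 4`[4,1]→0
L=4→G=4>>2=1, T=4&3=0
[1]→row 0·2+1+0=1  col G=1
col: 0 vs 1

buggy=0 correct=1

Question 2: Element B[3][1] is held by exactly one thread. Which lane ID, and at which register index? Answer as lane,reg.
5,1

c=1->g=1  r=3->rb=0,t=1,b0=1
L=1*4+1=5  i=0*2+1=1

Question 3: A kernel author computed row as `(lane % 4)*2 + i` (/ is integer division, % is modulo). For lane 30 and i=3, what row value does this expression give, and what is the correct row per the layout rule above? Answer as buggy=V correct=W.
buggy=7 correct=13

`(lane % 4)*2 + i`[30,3]->7
lane 30: g=7 (30/4), t=2 (30%4)
i=3: r=2*2+1+8=13, c=g=7
row: 7 vs 13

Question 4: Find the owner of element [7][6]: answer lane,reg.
c:6=>grp=6  r:7=>rB=0,tig=3,lo=1
L=6*4+3=27  i=0*2+1=1

27,1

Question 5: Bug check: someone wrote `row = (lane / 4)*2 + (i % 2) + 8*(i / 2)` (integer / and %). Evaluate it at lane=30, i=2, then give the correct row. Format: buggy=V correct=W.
buggy=22 correct=12

`(lane / 4)*2 + (i % 2) + 8*(i / 2)`[30,2]->22
30: gid=7,tid=2
[2] (2*2+0+8,7) = (12,7)
row: 22 vs 12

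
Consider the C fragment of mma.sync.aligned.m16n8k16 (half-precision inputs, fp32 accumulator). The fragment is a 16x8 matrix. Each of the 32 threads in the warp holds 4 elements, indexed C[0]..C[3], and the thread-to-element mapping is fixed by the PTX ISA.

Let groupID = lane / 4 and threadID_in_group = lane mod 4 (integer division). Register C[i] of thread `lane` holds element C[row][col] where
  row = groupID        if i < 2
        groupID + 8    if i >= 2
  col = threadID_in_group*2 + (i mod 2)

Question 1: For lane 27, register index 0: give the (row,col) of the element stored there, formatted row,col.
lane 27->27/4=6, 27 mod 4=3
i=0  r:6+0->6  c:2·3+0->6

6,6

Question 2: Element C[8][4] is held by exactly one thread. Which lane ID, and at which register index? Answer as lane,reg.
r=8⇒gr=0,Rb=1  c=4⇒th=2,odd=0
L=0*4+2=2  i=1*2+0=2

2,2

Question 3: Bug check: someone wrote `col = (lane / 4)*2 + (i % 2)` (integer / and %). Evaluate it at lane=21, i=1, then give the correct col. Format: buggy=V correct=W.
buggy=11 correct=3

`(lane / 4)*2 + (i % 2)`[21,1]->11
21: gid=5,tid=1
[1] (5+0,1*2+1) = (5,3)
col: 11 vs 3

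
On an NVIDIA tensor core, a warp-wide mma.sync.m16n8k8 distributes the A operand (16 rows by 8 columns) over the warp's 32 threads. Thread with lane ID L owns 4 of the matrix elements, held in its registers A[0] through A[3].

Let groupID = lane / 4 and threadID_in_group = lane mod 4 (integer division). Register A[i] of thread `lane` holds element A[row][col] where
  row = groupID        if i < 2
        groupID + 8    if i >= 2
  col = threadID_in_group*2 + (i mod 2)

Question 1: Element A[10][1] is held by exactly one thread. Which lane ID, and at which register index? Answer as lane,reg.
8,3

r=10⇒gr=2,Rb=1  c=1⇒th=0,odd=1
L=2*4+0=8  i=1*2+1=3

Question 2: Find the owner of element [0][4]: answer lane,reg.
2,0

r=0->g=0,rb=0  c=4->t=2,b0=0
L=0*4+2=2  i=0*2+0=0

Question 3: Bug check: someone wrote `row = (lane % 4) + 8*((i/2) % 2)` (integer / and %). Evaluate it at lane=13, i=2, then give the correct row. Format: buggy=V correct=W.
`(lane % 4) + 8*((i/2) % 2)`[13,2]=>9
L=13=>grp=13>>2=3, tig=13&3=1
[2]=>row 3+8=11  col 1·2+0=2
row: 9 vs 11

buggy=9 correct=11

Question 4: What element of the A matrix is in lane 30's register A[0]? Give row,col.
7,4

lane 30: g=7 (30/4), t=2 (30%4)
i=0: r=7+0=7, c=2*2+0=4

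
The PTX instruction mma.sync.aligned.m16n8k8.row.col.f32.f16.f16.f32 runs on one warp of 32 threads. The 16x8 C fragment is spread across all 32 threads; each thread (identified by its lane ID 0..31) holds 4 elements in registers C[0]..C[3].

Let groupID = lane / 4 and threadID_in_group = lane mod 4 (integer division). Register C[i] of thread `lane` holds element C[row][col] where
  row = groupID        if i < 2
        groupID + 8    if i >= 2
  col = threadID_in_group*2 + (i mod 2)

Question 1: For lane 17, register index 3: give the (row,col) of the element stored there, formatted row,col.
12,3

lane 17: G=4 (17/4), T=1 (17%4)
i=3: r=4+8=12, c=1*2+1=3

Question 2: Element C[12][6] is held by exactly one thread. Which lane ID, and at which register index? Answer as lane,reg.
r=12→G=4,rhi=1  c=6→T=3,p=0
L=4*4+3=19  i=1*2+0=2

19,2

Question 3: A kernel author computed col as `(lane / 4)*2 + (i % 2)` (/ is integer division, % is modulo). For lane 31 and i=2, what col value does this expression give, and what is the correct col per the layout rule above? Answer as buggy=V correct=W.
buggy=14 correct=6

`(lane / 4)*2 + (i % 2)`[31,2]=>14
31: grp=7,tig=3
[2] (7+8,3*2+0) = (15,6)
col: 14 vs 6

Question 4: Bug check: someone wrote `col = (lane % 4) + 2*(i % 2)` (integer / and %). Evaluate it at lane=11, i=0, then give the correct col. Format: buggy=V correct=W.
buggy=3 correct=6

`(lane % 4) + 2*(i % 2)`[11,0]=>3
lane 11=>11/4=2, 11 mod 4=3
i=0  r:2+0=>2  c:2·3+0=>6
col: 3 vs 6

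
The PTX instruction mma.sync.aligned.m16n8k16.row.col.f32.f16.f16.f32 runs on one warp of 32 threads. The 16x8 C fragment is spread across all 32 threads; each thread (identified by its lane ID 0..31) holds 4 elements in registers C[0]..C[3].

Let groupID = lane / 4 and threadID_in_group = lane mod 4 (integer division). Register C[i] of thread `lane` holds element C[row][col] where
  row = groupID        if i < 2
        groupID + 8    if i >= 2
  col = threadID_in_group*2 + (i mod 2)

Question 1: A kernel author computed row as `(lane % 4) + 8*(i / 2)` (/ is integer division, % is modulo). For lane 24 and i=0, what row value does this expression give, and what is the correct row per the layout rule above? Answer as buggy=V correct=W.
buggy=0 correct=6

`(lane % 4) + 8*(i / 2)`[24,0]->0
L=24->g=24>>2=6, t=24&3=0
[0]->row 6+0=6  col 0·2+0=0
row: 0 vs 6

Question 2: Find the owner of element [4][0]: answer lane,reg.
r=4->g=4,rb=0  c=0->t=0,b0=0
L=4*4+0=16  i=0*2+0=0

16,0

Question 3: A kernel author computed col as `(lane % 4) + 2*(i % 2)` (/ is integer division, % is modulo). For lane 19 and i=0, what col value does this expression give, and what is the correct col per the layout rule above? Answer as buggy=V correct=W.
`(lane % 4) + 2*(i % 2)`[19,0]=>3
lane 19: grp=4 (19/4), tig=3 (19%4)
i=0: r=4+0=4, c=3*2+0=6
col: 3 vs 6

buggy=3 correct=6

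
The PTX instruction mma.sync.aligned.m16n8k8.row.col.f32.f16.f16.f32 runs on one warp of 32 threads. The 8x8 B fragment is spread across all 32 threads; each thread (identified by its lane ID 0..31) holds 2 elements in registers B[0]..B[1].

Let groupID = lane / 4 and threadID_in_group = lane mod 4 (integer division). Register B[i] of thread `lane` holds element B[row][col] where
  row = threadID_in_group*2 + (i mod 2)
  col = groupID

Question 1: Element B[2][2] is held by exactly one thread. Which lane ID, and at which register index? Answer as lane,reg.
c=2->g=2  r=2->t=1,b0=0
L=2*4+1=9  i=0=0

9,0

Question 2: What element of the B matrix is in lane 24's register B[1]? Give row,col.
lane 24: gr=6 (24/4), th=0 (24%4)
i=1: r=0*2+1=1, c=gr=6

1,6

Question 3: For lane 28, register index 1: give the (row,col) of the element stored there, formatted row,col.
L=28⇒gr=28>>2=7, th=28&3=0
[1]⇒row 0·2+1=1  col gr=7

1,7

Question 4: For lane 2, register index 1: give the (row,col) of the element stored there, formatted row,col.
lane 2=>2/4=0, 2 mod 4=2
i=1  r:2·2+1=>5  c:0

5,0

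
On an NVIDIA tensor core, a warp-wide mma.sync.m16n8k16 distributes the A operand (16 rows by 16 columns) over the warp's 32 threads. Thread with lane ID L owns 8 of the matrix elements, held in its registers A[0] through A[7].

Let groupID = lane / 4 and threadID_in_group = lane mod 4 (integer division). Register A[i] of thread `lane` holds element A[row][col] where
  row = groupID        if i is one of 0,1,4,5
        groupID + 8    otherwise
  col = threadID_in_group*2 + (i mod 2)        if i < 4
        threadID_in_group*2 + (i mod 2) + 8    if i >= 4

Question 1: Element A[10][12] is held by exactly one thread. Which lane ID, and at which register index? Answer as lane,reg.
r:10=>grp=2,rB=1  c:12=>cB=1,tig=2,lo=0
L=2*4+2=10  i=1*4+1*2+0=6

10,6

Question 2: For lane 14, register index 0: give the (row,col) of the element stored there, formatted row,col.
14: G=3,T=2
[0] (3+0,2*2+0+0) = (3,4)

3,4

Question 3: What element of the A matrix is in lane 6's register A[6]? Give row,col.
lane 6: G=1 (6/4), T=2 (6%4)
i=6: r=1+8=9, c=2*2+0+8=12

9,12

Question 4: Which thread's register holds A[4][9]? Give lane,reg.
r=4->g=4,rb=0  c=9->cb=1,t=0,b0=1
L=4*4+0=16  i=1*4+0*2+1=5

16,5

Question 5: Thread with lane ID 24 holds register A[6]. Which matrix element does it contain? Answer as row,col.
lane 24: gr=6 (24/4), th=0 (24%4)
i=6: r=6+8=14, c=0*2+0+8=8

14,8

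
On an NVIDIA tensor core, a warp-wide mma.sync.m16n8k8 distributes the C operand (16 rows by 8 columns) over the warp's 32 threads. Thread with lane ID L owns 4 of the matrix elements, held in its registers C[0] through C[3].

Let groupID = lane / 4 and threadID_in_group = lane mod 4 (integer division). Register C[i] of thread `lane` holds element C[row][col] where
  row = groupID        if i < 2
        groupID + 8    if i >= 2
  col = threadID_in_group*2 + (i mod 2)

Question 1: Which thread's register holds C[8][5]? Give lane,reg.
r: 8->gid=0,r8=1  c: 5->tid=2,i&1=1
L=0*4+2=2  i=1*2+1=3

2,3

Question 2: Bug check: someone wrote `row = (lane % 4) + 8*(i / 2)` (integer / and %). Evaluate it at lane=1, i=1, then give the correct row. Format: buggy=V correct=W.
buggy=1 correct=0

`(lane % 4) + 8*(i / 2)`[1,1]->1
lane 1->1/4=0, 1 mod 4=1
i=1  r:0+0->0  c:2·1+1->3
row: 1 vs 0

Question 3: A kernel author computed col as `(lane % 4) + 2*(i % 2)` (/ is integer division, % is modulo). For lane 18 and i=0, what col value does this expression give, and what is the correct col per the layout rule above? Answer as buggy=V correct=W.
buggy=2 correct=4

`(lane % 4) + 2*(i % 2)`[18,0]=>2
lane 18=>18/4=4, 18 mod 4=2
i=0  r:4+0=>4  c:2·2+0=>4
col: 2 vs 4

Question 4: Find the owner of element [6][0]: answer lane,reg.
r=6⇒gr=6,Rb=0  c=0⇒th=0,odd=0
L=6*4+0=24  i=0*2+0=0

24,0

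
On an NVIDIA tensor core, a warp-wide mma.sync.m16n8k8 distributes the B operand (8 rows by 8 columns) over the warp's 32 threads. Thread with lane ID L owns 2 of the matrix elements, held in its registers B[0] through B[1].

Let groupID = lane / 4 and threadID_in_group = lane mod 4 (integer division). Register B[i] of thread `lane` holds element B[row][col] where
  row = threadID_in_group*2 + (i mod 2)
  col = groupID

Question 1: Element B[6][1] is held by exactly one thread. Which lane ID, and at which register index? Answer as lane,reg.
c:1=>grp=1  r:6=>tig=3,lo=0
L=1*4+3=7  i=0=0

7,0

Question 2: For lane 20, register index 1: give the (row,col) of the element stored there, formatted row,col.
1,5

20: G=5,T=0
[1] (0*2+1,5) = (1,5)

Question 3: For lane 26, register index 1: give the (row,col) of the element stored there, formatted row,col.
5,6

lane 26→26/4=6, 26 mod 4=2
i=1  r:2·2+1→5  c:6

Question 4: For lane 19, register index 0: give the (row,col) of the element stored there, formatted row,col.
6,4

19: gr=4,th=3
[0] (3*2+0,4) = (6,4)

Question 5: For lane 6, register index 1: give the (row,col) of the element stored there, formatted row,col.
6: grp=1,tig=2
[1] (2*2+1,1) = (5,1)

5,1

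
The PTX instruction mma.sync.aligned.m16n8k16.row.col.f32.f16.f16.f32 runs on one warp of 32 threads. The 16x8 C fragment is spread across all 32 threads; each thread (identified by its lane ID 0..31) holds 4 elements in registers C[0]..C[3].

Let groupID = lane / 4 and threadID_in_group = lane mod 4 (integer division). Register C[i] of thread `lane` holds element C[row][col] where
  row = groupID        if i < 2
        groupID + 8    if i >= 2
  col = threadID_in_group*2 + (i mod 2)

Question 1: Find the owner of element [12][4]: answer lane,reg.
18,2

r=12->g=4,rb=1  c=4->t=2,b0=0
L=4*4+2=18  i=1*2+0=2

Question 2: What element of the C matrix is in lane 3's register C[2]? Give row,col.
L=3->gid=3>>2=0, tid=3&3=3
[2]->row 0+8=8  col 3·2+0=6

8,6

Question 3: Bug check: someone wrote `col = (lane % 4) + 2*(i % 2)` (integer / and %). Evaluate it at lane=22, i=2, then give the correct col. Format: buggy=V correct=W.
buggy=2 correct=4

`(lane % 4) + 2*(i % 2)`[22,2]⇒2
lane 22⇒22/4=5, 22 mod 4=2
i=2  r:5+8⇒13  c:2·2+0⇒4
col: 2 vs 4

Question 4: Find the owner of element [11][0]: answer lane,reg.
12,2

r=11→G=3,rhi=1  c=0→T=0,p=0
L=3*4+0=12  i=1*2+0=2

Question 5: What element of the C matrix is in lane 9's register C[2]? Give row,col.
L=9->g=9>>2=2, t=9&3=1
[2]->row 2+8=10  col 1·2+0=2

10,2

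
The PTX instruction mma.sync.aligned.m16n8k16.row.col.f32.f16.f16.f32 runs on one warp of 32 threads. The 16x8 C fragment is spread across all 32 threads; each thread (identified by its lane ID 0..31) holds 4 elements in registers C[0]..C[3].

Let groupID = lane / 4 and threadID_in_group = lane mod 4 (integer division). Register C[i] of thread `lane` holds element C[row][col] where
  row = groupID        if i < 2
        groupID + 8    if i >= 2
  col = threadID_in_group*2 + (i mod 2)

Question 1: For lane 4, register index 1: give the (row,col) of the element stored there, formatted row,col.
1,1

lane 4->4/4=1, 4 mod 4=0
i=1  r:1+0->1  c:2·0+1->1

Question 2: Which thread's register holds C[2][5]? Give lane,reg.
r=2⇒gr=2,Rb=0  c=5⇒th=2,odd=1
L=2*4+2=10  i=0*2+1=1

10,1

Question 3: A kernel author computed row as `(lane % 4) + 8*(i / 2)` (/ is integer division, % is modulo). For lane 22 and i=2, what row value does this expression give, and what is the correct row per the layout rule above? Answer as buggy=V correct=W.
buggy=10 correct=13

`(lane % 4) + 8*(i / 2)`[22,2]→10
22: G=5,T=2
[2] (5+8,2*2+0) = (13,4)
row: 10 vs 13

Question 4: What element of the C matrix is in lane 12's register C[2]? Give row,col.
11,0

lane 12->12/4=3, 12 mod 4=0
i=2  r:3+8->11  c:2·0+0->0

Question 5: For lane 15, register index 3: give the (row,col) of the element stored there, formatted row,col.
11,7

lane 15->15/4=3, 15 mod 4=3
i=3  r:3+8->11  c:2·3+1->7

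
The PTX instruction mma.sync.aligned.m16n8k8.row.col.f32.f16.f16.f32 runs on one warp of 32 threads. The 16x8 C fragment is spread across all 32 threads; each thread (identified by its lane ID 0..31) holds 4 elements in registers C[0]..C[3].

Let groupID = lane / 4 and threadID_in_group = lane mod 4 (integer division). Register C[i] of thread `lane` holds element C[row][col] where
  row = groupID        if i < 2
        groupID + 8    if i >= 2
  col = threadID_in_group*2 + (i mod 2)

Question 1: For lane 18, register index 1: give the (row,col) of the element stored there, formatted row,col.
L=18->g=18>>2=4, t=18&3=2
[1]->row 4+0=4  col 2·2+1=5

4,5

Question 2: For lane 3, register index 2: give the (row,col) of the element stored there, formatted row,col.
3: grp=0,tig=3
[2] (0+8,3*2+0) = (8,6)

8,6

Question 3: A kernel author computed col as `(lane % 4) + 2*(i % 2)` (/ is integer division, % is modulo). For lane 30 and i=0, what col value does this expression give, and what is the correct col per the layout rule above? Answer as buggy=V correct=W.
buggy=2 correct=4

`(lane % 4) + 2*(i % 2)`[30,0]→2
L=30→G=30>>2=7, T=30&3=2
[0]→row 7+0=7  col 2·2+0=4
col: 2 vs 4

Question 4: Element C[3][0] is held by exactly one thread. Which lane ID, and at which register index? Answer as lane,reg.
12,0

r=3⇒gr=3,Rb=0  c=0⇒th=0,odd=0
L=3*4+0=12  i=0*2+0=0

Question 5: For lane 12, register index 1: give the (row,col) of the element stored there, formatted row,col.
lane 12⇒12/4=3, 12 mod 4=0
i=1  r:3+0⇒3  c:2·0+1⇒1

3,1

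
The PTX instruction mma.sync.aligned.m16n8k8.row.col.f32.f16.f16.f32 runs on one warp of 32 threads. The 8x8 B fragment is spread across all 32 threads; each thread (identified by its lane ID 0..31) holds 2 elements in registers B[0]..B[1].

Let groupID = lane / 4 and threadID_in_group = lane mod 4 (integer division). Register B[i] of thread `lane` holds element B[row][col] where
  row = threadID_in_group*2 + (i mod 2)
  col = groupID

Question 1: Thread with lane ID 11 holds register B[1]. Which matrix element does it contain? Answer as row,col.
7,2

L=11⇒gr=11>>2=2, th=11&3=3
[1]⇒row 3·2+1=7  col gr=2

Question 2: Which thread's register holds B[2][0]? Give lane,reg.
c=0->g=0  r=2->t=1,b0=0
L=0*4+1=1  i=0=0

1,0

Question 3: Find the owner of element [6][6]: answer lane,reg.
27,0

c=6→G=6  r=6→T=3,p=0
L=6*4+3=27  i=0=0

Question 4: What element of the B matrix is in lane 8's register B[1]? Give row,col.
1,2

lane 8=>8/4=2, 8 mod 4=0
i=1  r:2·0+1=>1  c:2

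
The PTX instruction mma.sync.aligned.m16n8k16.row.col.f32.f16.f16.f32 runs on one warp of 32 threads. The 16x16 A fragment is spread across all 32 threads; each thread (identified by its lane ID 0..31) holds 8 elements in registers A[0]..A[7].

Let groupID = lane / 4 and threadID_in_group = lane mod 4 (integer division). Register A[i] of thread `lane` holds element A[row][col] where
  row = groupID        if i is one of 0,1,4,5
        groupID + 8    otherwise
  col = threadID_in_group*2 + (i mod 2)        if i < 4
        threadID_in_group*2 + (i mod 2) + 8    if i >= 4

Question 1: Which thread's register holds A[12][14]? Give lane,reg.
19,6

r:12=>grp=4,rB=1  c:14=>cB=1,tig=3,lo=0
L=4*4+3=19  i=1*4+1*2+0=6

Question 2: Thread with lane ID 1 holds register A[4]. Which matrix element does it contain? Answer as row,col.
0,10

lane 1: gid=0 (1/4), tid=1 (1%4)
i=4: r=0+0=0, c=1*2+0+8=10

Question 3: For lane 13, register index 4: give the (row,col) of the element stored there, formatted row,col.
13: G=3,T=1
[4] (3+0,1*2+0+8) = (3,10)

3,10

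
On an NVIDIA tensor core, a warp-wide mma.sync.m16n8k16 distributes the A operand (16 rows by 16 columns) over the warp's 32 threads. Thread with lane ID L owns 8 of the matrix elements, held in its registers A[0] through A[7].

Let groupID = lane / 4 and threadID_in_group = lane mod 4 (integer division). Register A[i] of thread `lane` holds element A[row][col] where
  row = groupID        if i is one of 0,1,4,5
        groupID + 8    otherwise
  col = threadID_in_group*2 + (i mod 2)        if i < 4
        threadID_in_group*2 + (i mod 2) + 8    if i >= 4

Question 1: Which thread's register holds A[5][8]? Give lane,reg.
20,4

r:5=>grp=5,rB=0  c:8=>cB=1,tig=0,lo=0
L=5*4+0=20  i=1*4+0*2+0=4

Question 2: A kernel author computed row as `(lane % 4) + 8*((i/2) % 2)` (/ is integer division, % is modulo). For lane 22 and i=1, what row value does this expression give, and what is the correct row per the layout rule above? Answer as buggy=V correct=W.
buggy=2 correct=5

`(lane % 4) + 8*((i/2) % 2)`[22,1]⇒2
lane 22: gr=5 (22/4), th=2 (22%4)
i=1: r=5+0=5, c=2*2+1+0=5
row: 2 vs 5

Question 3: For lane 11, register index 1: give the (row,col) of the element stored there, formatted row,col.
11: G=2,T=3
[1] (2+0,3*2+1+0) = (2,7)

2,7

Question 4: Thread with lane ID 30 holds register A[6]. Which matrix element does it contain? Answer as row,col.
15,12

lane 30: G=7 (30/4), T=2 (30%4)
i=6: r=7+8=15, c=2*2+0+8=12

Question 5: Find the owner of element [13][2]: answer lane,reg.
21,2

r=13⇒gr=5,Rb=1  c=2⇒Cb=0,th=1,odd=0
L=5*4+1=21  i=0*4+1*2+0=2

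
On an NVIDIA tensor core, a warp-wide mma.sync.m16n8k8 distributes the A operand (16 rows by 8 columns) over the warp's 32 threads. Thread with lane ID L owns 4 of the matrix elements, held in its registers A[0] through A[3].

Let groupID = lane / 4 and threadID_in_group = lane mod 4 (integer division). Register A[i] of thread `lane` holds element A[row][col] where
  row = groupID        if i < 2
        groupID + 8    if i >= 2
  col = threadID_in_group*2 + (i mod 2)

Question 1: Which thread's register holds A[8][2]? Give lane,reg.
1,2

r=8->g=0,rb=1  c=2->t=1,b0=0
L=0*4+1=1  i=1*2+0=2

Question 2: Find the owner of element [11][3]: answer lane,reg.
r: 11->gid=3,r8=1  c: 3->tid=1,i&1=1
L=3*4+1=13  i=1*2+1=3

13,3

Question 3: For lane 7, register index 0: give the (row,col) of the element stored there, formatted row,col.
1,6

7: gr=1,th=3
[0] (1+0,3*2+0) = (1,6)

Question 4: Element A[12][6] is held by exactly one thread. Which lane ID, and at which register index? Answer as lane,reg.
19,2

r: 12->gid=4,r8=1  c: 6->tid=3,i&1=0
L=4*4+3=19  i=1*2+0=2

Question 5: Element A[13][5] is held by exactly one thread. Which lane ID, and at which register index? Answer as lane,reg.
22,3

r:13=>grp=5,rB=1  c:5=>tig=2,lo=1
L=5*4+2=22  i=1*2+1=3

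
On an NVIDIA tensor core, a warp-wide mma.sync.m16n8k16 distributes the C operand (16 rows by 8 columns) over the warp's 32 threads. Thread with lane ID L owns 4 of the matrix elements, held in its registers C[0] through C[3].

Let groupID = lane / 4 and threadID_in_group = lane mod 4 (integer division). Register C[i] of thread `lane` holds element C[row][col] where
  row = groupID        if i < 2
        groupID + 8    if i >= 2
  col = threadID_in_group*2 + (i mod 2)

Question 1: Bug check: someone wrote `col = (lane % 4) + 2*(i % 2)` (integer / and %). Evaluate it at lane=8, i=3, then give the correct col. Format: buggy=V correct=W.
buggy=2 correct=1

`(lane % 4) + 2*(i % 2)`[8,3]→2
8: G=2,T=0
[3] (2+8,0*2+1) = (10,1)
col: 2 vs 1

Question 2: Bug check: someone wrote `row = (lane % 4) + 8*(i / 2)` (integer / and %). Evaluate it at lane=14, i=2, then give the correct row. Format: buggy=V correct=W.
buggy=10 correct=11

`(lane % 4) + 8*(i / 2)`[14,2]⇒10
lane 14⇒14/4=3, 14 mod 4=2
i=2  r:3+8⇒11  c:2·2+0⇒4
row: 10 vs 11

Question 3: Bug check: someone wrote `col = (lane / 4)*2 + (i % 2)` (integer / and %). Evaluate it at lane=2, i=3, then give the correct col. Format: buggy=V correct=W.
`(lane / 4)*2 + (i % 2)`[2,3]→1
lane 2: G=0 (2/4), T=2 (2%4)
i=3: r=0+8=8, c=2*2+1=5
col: 1 vs 5

buggy=1 correct=5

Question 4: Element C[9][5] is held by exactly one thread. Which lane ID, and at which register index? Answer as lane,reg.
r:9=>grp=1,rB=1  c:5=>tig=2,lo=1
L=1*4+2=6  i=1*2+1=3

6,3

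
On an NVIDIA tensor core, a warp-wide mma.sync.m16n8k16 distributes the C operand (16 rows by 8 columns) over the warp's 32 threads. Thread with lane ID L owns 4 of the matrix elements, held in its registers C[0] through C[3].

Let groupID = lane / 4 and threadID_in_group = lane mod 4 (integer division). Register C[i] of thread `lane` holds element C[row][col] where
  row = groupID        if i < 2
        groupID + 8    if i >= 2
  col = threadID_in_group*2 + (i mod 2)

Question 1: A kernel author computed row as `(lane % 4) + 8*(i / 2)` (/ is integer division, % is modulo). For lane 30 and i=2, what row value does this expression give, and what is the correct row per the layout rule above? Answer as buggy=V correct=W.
buggy=10 correct=15

`(lane % 4) + 8*(i / 2)`[30,2]→10
30: G=7,T=2
[2] (7+8,2*2+0) = (15,4)
row: 10 vs 15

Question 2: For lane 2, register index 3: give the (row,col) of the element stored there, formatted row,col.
lane 2→2/4=0, 2 mod 4=2
i=3  r:0+8→8  c:2·2+1→5

8,5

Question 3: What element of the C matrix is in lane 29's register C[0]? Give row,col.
7,2

lane 29->29/4=7, 29 mod 4=1
i=0  r:7+0->7  c:2·1+0->2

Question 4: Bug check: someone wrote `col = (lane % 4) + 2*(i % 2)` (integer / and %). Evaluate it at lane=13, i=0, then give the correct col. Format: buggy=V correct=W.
`(lane % 4) + 2*(i % 2)`[13,0]->1
lane 13->13/4=3, 13 mod 4=1
i=0  r:3+0->3  c:2·1+0->2
col: 1 vs 2

buggy=1 correct=2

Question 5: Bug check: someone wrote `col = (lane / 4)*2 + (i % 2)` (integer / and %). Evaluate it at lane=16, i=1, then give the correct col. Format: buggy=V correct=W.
`(lane / 4)*2 + (i % 2)`[16,1]->9
L=16->g=16>>2=4, t=16&3=0
[1]->row 4+0=4  col 0·2+1=1
col: 9 vs 1

buggy=9 correct=1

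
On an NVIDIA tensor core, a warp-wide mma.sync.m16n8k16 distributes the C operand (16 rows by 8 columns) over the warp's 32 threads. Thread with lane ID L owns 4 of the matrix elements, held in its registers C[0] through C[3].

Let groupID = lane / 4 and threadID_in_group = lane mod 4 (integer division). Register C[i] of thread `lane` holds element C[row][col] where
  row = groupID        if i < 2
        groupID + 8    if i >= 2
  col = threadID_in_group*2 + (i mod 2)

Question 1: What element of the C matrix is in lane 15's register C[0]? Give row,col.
3,6

15: gr=3,th=3
[0] (3+0,3*2+0) = (3,6)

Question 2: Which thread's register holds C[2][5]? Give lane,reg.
10,1

r:2=>grp=2,rB=0  c:5=>tig=2,lo=1
L=2*4+2=10  i=0*2+1=1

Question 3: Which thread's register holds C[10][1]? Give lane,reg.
r=10->g=2,rb=1  c=1->t=0,b0=1
L=2*4+0=8  i=1*2+1=3

8,3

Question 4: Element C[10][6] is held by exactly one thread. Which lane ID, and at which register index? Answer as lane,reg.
11,2

r=10→G=2,rhi=1  c=6→T=3,p=0
L=2*4+3=11  i=1*2+0=2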